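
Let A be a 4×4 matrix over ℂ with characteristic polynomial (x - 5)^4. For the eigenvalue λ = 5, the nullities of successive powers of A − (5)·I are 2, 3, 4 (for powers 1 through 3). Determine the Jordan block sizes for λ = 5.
Block sizes for λ = 5: [3, 1]

From the dimensions of kernels of powers, the number of Jordan blocks of size at least j is d_j − d_{j−1} where d_j = dim ker(N^j) (with d_0 = 0). Computing the differences gives [2, 1, 1].
The number of blocks of size exactly k is (#blocks of size ≥ k) − (#blocks of size ≥ k + 1), so the partition is: 1 block(s) of size 1, 1 block(s) of size 3.
In nonincreasing order the block sizes are [3, 1].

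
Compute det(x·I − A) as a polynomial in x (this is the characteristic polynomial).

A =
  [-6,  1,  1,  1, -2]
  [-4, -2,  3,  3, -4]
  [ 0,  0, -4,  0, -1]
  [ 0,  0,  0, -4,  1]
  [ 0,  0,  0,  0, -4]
x^5 + 20*x^4 + 160*x^3 + 640*x^2 + 1280*x + 1024

Expanding det(x·I − A) (e.g. by cofactor expansion or by noting that A is similar to its Jordan form J, which has the same characteristic polynomial as A) gives
  χ_A(x) = x^5 + 20*x^4 + 160*x^3 + 640*x^2 + 1280*x + 1024
which factors as (x + 4)^5. The eigenvalues (with algebraic multiplicities) are λ = -4 with multiplicity 5.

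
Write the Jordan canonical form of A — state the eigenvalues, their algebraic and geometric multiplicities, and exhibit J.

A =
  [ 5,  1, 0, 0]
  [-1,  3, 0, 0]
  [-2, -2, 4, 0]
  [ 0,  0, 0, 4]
J_2(4) ⊕ J_1(4) ⊕ J_1(4)

The characteristic polynomial is
  det(x·I − A) = x^4 - 16*x^3 + 96*x^2 - 256*x + 256 = (x - 4)^4

Eigenvalues and multiplicities (the geometric multiplicity of λ is n − rank(A − λI), which equals the number of Jordan blocks for λ):
  λ = 4: algebraic multiplicity = 4, geometric multiplicity = 3

Determining the block sizes for each eigenvalue:
  λ = 4: 3 blocks summing to 4 forces exactly one block of size 2 and the rest size 1 → block sizes [2, 1, 1]

Assembling the blocks gives a Jordan form
J =
  [4, 1, 0, 0]
  [0, 4, 0, 0]
  [0, 0, 4, 0]
  [0, 0, 0, 4]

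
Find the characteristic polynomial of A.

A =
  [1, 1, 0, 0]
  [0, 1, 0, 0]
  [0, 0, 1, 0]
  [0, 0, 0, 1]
x^4 - 4*x^3 + 6*x^2 - 4*x + 1

Expanding det(x·I − A) (e.g. by cofactor expansion or by noting that A is similar to its Jordan form J, which has the same characteristic polynomial as A) gives
  χ_A(x) = x^4 - 4*x^3 + 6*x^2 - 4*x + 1
which factors as (x - 1)^4. The eigenvalues (with algebraic multiplicities) are λ = 1 with multiplicity 4.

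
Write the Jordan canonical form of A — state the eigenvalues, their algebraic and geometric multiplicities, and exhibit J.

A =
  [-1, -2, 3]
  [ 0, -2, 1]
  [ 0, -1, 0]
J_3(-1)

The characteristic polynomial is
  det(x·I − A) = x^3 + 3*x^2 + 3*x + 1 = (x + 1)^3

Eigenvalues and multiplicities (the geometric multiplicity of λ is n − rank(A − λI), which equals the number of Jordan blocks for λ):
  λ = -1: algebraic multiplicity = 3, geometric multiplicity = 1

Determining the block sizes for each eigenvalue:
  λ = -1: one block (gm = 1), so the single block has size am = 3 → block sizes [3]

Assembling the blocks gives a Jordan form
J =
  [-1,  1,  0]
  [ 0, -1,  1]
  [ 0,  0, -1]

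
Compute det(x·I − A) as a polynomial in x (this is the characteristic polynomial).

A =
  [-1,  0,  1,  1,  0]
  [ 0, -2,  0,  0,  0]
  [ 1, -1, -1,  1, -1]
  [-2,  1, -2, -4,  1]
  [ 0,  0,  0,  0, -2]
x^5 + 10*x^4 + 40*x^3 + 80*x^2 + 80*x + 32

Expanding det(x·I − A) (e.g. by cofactor expansion or by noting that A is similar to its Jordan form J, which has the same characteristic polynomial as A) gives
  χ_A(x) = x^5 + 10*x^4 + 40*x^3 + 80*x^2 + 80*x + 32
which factors as (x + 2)^5. The eigenvalues (with algebraic multiplicities) are λ = -2 with multiplicity 5.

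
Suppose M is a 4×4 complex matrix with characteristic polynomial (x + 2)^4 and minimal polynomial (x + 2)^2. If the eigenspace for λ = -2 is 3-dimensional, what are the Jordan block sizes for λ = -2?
Block sizes for λ = -2: [2, 1, 1]

Step 1 — from the characteristic polynomial, algebraic multiplicity of λ = -2 is 4. From dim ker(M − (-2)·I) = 3, there are exactly 3 Jordan blocks for λ = -2.
Step 2 — from the minimal polynomial, the factor (x + 2)^2 tells us the largest block for λ = -2 has size 2.
Step 3 — with total size 4, 3 blocks, and largest block 2, the block sizes (in nonincreasing order) are [2, 1, 1].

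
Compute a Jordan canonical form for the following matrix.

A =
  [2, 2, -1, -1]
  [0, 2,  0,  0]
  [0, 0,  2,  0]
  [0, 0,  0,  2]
J_2(2) ⊕ J_1(2) ⊕ J_1(2)

The characteristic polynomial is
  det(x·I − A) = x^4 - 8*x^3 + 24*x^2 - 32*x + 16 = (x - 2)^4

Eigenvalues and multiplicities (the geometric multiplicity of λ is n − rank(A − λI), which equals the number of Jordan blocks for λ):
  λ = 2: algebraic multiplicity = 4, geometric multiplicity = 3

Determining the block sizes for each eigenvalue:
  λ = 2: 3 blocks summing to 4 forces exactly one block of size 2 and the rest size 1 → block sizes [2, 1, 1]

Assembling the blocks gives a Jordan form
J =
  [2, 1, 0, 0]
  [0, 2, 0, 0]
  [0, 0, 2, 0]
  [0, 0, 0, 2]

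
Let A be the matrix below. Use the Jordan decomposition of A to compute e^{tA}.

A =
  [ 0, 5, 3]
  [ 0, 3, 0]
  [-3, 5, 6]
e^{tA} =
  [-3*t*exp(3*t) + exp(3*t), 5*t*exp(3*t), 3*t*exp(3*t)]
  [0, exp(3*t), 0]
  [-3*t*exp(3*t), 5*t*exp(3*t), 3*t*exp(3*t) + exp(3*t)]

Strategy: write A = P · J · P⁻¹ where J is a Jordan canonical form, so e^{tA} = P · e^{tJ} · P⁻¹, and e^{tJ} can be computed block-by-block.

A has Jordan form
J =
  [3, 1, 0]
  [0, 3, 0]
  [0, 0, 3]
(up to reordering of blocks).

Per-block formulas:
  For a 2×2 Jordan block J_2(3): exp(t · J_2(3)) = e^(3t)·(I + t·N), where N is the 2×2 nilpotent shift.
  For a 1×1 block at λ = 3: exp(t · [3]) = [e^(3t)].

After assembling e^{tJ} and conjugating by P, we get:

e^{tA} =
  [-3*t*exp(3*t) + exp(3*t), 5*t*exp(3*t), 3*t*exp(3*t)]
  [0, exp(3*t), 0]
  [-3*t*exp(3*t), 5*t*exp(3*t), 3*t*exp(3*t) + exp(3*t)]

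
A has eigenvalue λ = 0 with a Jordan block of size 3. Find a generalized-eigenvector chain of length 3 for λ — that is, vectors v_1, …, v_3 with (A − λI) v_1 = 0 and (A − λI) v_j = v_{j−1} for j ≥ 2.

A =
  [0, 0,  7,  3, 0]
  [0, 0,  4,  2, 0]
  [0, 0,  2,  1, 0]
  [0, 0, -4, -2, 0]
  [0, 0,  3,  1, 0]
A Jordan chain for λ = 0 of length 3:
v_1 = (2, 0, 0, 0, 2)ᵀ
v_2 = (7, 4, 2, -4, 3)ᵀ
v_3 = (0, 0, 1, 0, 0)ᵀ

Let N = A − (0)·I. We want v_3 with N^3 v_3 = 0 but N^2 v_3 ≠ 0; then v_{j-1} := N · v_j for j = 3, …, 2.

Pick v_3 = (0, 0, 1, 0, 0)ᵀ.
Then v_2 = N · v_3 = (7, 4, 2, -4, 3)ᵀ.
Then v_1 = N · v_2 = (2, 0, 0, 0, 2)ᵀ.

Sanity check: (A − (0)·I) v_1 = (0, 0, 0, 0, 0)ᵀ = 0. ✓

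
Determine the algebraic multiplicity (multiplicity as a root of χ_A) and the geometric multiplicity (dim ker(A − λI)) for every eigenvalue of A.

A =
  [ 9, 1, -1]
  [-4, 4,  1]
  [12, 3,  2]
λ = 5: alg = 3, geom = 2

Step 1 — factor the characteristic polynomial to read off the algebraic multiplicities:
  χ_A(x) = (x - 5)^3

Step 2 — compute geometric multiplicities via the rank-nullity identity g(λ) = n − rank(A − λI):
  rank(A − (5)·I) = 1, so dim ker(A − (5)·I) = n − 1 = 2

Summary:
  λ = 5: algebraic multiplicity = 3, geometric multiplicity = 2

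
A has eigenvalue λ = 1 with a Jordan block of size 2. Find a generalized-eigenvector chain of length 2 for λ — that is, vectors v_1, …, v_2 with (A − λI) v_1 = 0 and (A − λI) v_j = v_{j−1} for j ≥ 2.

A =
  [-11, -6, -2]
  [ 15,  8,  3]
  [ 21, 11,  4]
A Jordan chain for λ = 1 of length 2:
v_1 = (-6, 9, 9)ᵀ
v_2 = (2, -3, 0)ᵀ

Let N = A − (1)·I. We want v_2 with N^2 v_2 = 0 but N^1 v_2 ≠ 0; then v_{j-1} := N · v_j for j = 2, …, 2.

Pick v_2 = (2, -3, 0)ᵀ.
Then v_1 = N · v_2 = (-6, 9, 9)ᵀ.

Sanity check: (A − (1)·I) v_1 = (0, 0, 0)ᵀ = 0. ✓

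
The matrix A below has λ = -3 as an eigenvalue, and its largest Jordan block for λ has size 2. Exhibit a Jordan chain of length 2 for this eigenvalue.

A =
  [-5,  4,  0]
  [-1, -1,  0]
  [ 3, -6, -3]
A Jordan chain for λ = -3 of length 2:
v_1 = (-2, -1, 3)ᵀ
v_2 = (1, 0, 0)ᵀ

Let N = A − (-3)·I. We want v_2 with N^2 v_2 = 0 but N^1 v_2 ≠ 0; then v_{j-1} := N · v_j for j = 2, …, 2.

Pick v_2 = (1, 0, 0)ᵀ.
Then v_1 = N · v_2 = (-2, -1, 3)ᵀ.

Sanity check: (A − (-3)·I) v_1 = (0, 0, 0)ᵀ = 0. ✓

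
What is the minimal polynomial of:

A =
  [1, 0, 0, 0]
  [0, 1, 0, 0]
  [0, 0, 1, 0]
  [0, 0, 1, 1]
x^2 - 2*x + 1

The characteristic polynomial is χ_A(x) = (x - 1)^4, so the eigenvalues are known. The minimal polynomial is
  m_A(x) = Π_λ (x − λ)^{k_λ}
where k_λ is the size of the *largest* Jordan block for λ (equivalently, the smallest k with (A − λI)^k v = 0 for every generalised eigenvector v of λ).

  λ = 1: largest Jordan block has size 2, contributing (x − 1)^2

So m_A(x) = (x - 1)^2 = x^2 - 2*x + 1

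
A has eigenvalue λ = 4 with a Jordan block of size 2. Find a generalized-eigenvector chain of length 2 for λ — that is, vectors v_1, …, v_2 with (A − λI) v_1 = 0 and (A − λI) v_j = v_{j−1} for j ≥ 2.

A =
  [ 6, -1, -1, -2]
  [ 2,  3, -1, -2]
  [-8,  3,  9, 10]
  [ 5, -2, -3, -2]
A Jordan chain for λ = 4 of length 2:
v_1 = (2, 2, -8, 5)ᵀ
v_2 = (1, 0, 0, 0)ᵀ

Let N = A − (4)·I. We want v_2 with N^2 v_2 = 0 but N^1 v_2 ≠ 0; then v_{j-1} := N · v_j for j = 2, …, 2.

Pick v_2 = (1, 0, 0, 0)ᵀ.
Then v_1 = N · v_2 = (2, 2, -8, 5)ᵀ.

Sanity check: (A − (4)·I) v_1 = (0, 0, 0, 0)ᵀ = 0. ✓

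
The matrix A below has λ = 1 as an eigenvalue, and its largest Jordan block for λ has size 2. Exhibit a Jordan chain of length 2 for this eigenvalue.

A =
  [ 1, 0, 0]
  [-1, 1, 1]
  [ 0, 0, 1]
A Jordan chain for λ = 1 of length 2:
v_1 = (0, -1, 0)ᵀ
v_2 = (1, 0, 0)ᵀ

Let N = A − (1)·I. We want v_2 with N^2 v_2 = 0 but N^1 v_2 ≠ 0; then v_{j-1} := N · v_j for j = 2, …, 2.

Pick v_2 = (1, 0, 0)ᵀ.
Then v_1 = N · v_2 = (0, -1, 0)ᵀ.

Sanity check: (A − (1)·I) v_1 = (0, 0, 0)ᵀ = 0. ✓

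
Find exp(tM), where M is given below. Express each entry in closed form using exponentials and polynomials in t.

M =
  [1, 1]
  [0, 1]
e^{tM} =
  [exp(t), t*exp(t)]
  [0, exp(t)]

Strategy: write M = P · J · P⁻¹ where J is a Jordan canonical form, so e^{tM} = P · e^{tJ} · P⁻¹, and e^{tJ} can be computed block-by-block.

M has Jordan form
J =
  [1, 1]
  [0, 1]
(up to reordering of blocks).

Per-block formulas:
  For a 2×2 Jordan block J_2(1): exp(t · J_2(1)) = e^(1t)·(I + t·N), where N is the 2×2 nilpotent shift.

After assembling e^{tJ} and conjugating by P, we get:

e^{tM} =
  [exp(t), t*exp(t)]
  [0, exp(t)]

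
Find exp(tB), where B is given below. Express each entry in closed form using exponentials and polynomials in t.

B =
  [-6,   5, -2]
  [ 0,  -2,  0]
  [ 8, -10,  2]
e^{tB} =
  [-4*t*exp(-2*t) + exp(-2*t), 5*t*exp(-2*t), -2*t*exp(-2*t)]
  [0, exp(-2*t), 0]
  [8*t*exp(-2*t), -10*t*exp(-2*t), 4*t*exp(-2*t) + exp(-2*t)]

Strategy: write B = P · J · P⁻¹ where J is a Jordan canonical form, so e^{tB} = P · e^{tJ} · P⁻¹, and e^{tJ} can be computed block-by-block.

B has Jordan form
J =
  [-2,  1,  0]
  [ 0, -2,  0]
  [ 0,  0, -2]
(up to reordering of blocks).

Per-block formulas:
  For a 2×2 Jordan block J_2(-2): exp(t · J_2(-2)) = e^(-2t)·(I + t·N), where N is the 2×2 nilpotent shift.
  For a 1×1 block at λ = -2: exp(t · [-2]) = [e^(-2t)].

After assembling e^{tJ} and conjugating by P, we get:

e^{tB} =
  [-4*t*exp(-2*t) + exp(-2*t), 5*t*exp(-2*t), -2*t*exp(-2*t)]
  [0, exp(-2*t), 0]
  [8*t*exp(-2*t), -10*t*exp(-2*t), 4*t*exp(-2*t) + exp(-2*t)]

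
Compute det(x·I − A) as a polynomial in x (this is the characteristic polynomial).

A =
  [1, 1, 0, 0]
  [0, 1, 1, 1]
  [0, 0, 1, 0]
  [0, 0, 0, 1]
x^4 - 4*x^3 + 6*x^2 - 4*x + 1

Expanding det(x·I − A) (e.g. by cofactor expansion or by noting that A is similar to its Jordan form J, which has the same characteristic polynomial as A) gives
  χ_A(x) = x^4 - 4*x^3 + 6*x^2 - 4*x + 1
which factors as (x - 1)^4. The eigenvalues (with algebraic multiplicities) are λ = 1 with multiplicity 4.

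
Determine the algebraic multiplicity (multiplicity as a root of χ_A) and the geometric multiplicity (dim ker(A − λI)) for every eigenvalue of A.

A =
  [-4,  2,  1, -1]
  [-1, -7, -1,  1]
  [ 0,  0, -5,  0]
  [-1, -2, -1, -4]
λ = -5: alg = 4, geom = 3

Step 1 — factor the characteristic polynomial to read off the algebraic multiplicities:
  χ_A(x) = (x + 5)^4

Step 2 — compute geometric multiplicities via the rank-nullity identity g(λ) = n − rank(A − λI):
  rank(A − (-5)·I) = 1, so dim ker(A − (-5)·I) = n − 1 = 3

Summary:
  λ = -5: algebraic multiplicity = 4, geometric multiplicity = 3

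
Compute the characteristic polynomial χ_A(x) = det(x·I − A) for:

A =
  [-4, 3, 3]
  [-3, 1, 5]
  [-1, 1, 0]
x^3 + 3*x^2 + 3*x + 1

Expanding det(x·I − A) (e.g. by cofactor expansion or by noting that A is similar to its Jordan form J, which has the same characteristic polynomial as A) gives
  χ_A(x) = x^3 + 3*x^2 + 3*x + 1
which factors as (x + 1)^3. The eigenvalues (with algebraic multiplicities) are λ = -1 with multiplicity 3.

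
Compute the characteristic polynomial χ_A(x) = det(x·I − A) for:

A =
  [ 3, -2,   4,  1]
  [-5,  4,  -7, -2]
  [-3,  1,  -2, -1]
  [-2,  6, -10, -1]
x^4 - 4*x^3 + 6*x^2 - 4*x + 1

Expanding det(x·I − A) (e.g. by cofactor expansion or by noting that A is similar to its Jordan form J, which has the same characteristic polynomial as A) gives
  χ_A(x) = x^4 - 4*x^3 + 6*x^2 - 4*x + 1
which factors as (x - 1)^4. The eigenvalues (with algebraic multiplicities) are λ = 1 with multiplicity 4.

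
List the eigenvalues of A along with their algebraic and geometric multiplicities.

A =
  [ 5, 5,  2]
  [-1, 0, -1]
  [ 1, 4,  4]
λ = 3: alg = 3, geom = 1

Step 1 — factor the characteristic polynomial to read off the algebraic multiplicities:
  χ_A(x) = (x - 3)^3

Step 2 — compute geometric multiplicities via the rank-nullity identity g(λ) = n − rank(A − λI):
  rank(A − (3)·I) = 2, so dim ker(A − (3)·I) = n − 2 = 1

Summary:
  λ = 3: algebraic multiplicity = 3, geometric multiplicity = 1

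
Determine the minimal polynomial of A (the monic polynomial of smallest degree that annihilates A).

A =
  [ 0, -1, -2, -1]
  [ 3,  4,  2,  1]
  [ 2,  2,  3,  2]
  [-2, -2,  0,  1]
x^3 - 5*x^2 + 7*x - 3

The characteristic polynomial is χ_A(x) = (x - 3)^2*(x - 1)^2, so the eigenvalues are known. The minimal polynomial is
  m_A(x) = Π_λ (x − λ)^{k_λ}
where k_λ is the size of the *largest* Jordan block for λ (equivalently, the smallest k with (A − λI)^k v = 0 for every generalised eigenvector v of λ).

  λ = 1: largest Jordan block has size 2, contributing (x − 1)^2
  λ = 3: largest Jordan block has size 1, contributing (x − 3)

So m_A(x) = (x - 3)*(x - 1)^2 = x^3 - 5*x^2 + 7*x - 3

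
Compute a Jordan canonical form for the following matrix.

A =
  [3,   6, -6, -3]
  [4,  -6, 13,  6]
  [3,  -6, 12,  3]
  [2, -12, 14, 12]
J_1(3) ⊕ J_2(6) ⊕ J_1(6)

The characteristic polynomial is
  det(x·I − A) = x^4 - 21*x^3 + 162*x^2 - 540*x + 648 = (x - 6)^3*(x - 3)

Eigenvalues and multiplicities (the geometric multiplicity of λ is n − rank(A − λI), which equals the number of Jordan blocks for λ):
  λ = 3: algebraic multiplicity = 1, geometric multiplicity = 1
  λ = 6: algebraic multiplicity = 3, geometric multiplicity = 2

Determining the block sizes for each eigenvalue:
  λ = 3: one block (gm = 1), so the single block has size am = 1 → block sizes [1]
  λ = 6: 2 blocks summing to 3 forces exactly one block of size 2 and the rest size 1 → block sizes [2, 1]

Assembling the blocks gives a Jordan form
J =
  [3, 0, 0, 0]
  [0, 6, 1, 0]
  [0, 0, 6, 0]
  [0, 0, 0, 6]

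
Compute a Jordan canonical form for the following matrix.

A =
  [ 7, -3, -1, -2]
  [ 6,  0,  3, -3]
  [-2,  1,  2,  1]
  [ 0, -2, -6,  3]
J_2(3) ⊕ J_2(3)

The characteristic polynomial is
  det(x·I − A) = x^4 - 12*x^3 + 54*x^2 - 108*x + 81 = (x - 3)^4

Eigenvalues and multiplicities (the geometric multiplicity of λ is n − rank(A − λI), which equals the number of Jordan blocks for λ):
  λ = 3: algebraic multiplicity = 4, geometric multiplicity = 2

Determining the block sizes for each eigenvalue:
  λ = 3: with am = 4 and gm = 2, the partition is not yet determined (e.g. several partitions of 4 into 2 parts exist). Let N = A − (3)·I. Computing rank(N^1) = 2, rank(N^2) = 0; the number of blocks of size ≥ j is rank(N^{j−1}) − rank(N^j), giving [2, 2]. So we have 2 block(s) of size 2 → block sizes [2, 2]

Assembling the blocks gives a Jordan form
J =
  [3, 1, 0, 0]
  [0, 3, 0, 0]
  [0, 0, 3, 1]
  [0, 0, 0, 3]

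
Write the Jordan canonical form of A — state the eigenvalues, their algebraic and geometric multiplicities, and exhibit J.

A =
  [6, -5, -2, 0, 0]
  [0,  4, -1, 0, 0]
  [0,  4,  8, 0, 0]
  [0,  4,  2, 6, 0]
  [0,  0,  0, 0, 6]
J_3(6) ⊕ J_1(6) ⊕ J_1(6)

The characteristic polynomial is
  det(x·I − A) = x^5 - 30*x^4 + 360*x^3 - 2160*x^2 + 6480*x - 7776 = (x - 6)^5

Eigenvalues and multiplicities (the geometric multiplicity of λ is n − rank(A − λI), which equals the number of Jordan blocks for λ):
  λ = 6: algebraic multiplicity = 5, geometric multiplicity = 3

Determining the block sizes for each eigenvalue:
  λ = 6: with am = 5 and gm = 3, the partition is not yet determined (e.g. several partitions of 5 into 3 parts exist). Let N = A − (6)·I. Computing rank(N^1) = 2, rank(N^2) = 1, rank(N^3) = 0; the number of blocks of size ≥ j is rank(N^{j−1}) − rank(N^j), giving [3, 1, 1]. So we have 1 block(s) of size 3, 2 block(s) of size 1 → block sizes [3, 1, 1]

Assembling the blocks gives a Jordan form
J =
  [6, 1, 0, 0, 0]
  [0, 6, 1, 0, 0]
  [0, 0, 6, 0, 0]
  [0, 0, 0, 6, 0]
  [0, 0, 0, 0, 6]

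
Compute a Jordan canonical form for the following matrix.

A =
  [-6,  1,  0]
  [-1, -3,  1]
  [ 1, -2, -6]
J_3(-5)

The characteristic polynomial is
  det(x·I − A) = x^3 + 15*x^2 + 75*x + 125 = (x + 5)^3

Eigenvalues and multiplicities (the geometric multiplicity of λ is n − rank(A − λI), which equals the number of Jordan blocks for λ):
  λ = -5: algebraic multiplicity = 3, geometric multiplicity = 1

Determining the block sizes for each eigenvalue:
  λ = -5: one block (gm = 1), so the single block has size am = 3 → block sizes [3]

Assembling the blocks gives a Jordan form
J =
  [-5,  1,  0]
  [ 0, -5,  1]
  [ 0,  0, -5]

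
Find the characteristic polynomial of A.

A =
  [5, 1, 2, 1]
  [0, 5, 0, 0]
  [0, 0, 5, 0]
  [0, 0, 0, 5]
x^4 - 20*x^3 + 150*x^2 - 500*x + 625

Expanding det(x·I − A) (e.g. by cofactor expansion or by noting that A is similar to its Jordan form J, which has the same characteristic polynomial as A) gives
  χ_A(x) = x^4 - 20*x^3 + 150*x^2 - 500*x + 625
which factors as (x - 5)^4. The eigenvalues (with algebraic multiplicities) are λ = 5 with multiplicity 4.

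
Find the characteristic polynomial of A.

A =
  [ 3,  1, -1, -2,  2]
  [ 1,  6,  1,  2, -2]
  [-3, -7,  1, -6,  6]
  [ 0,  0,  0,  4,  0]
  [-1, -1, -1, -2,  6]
x^5 - 20*x^4 + 160*x^3 - 640*x^2 + 1280*x - 1024

Expanding det(x·I − A) (e.g. by cofactor expansion or by noting that A is similar to its Jordan form J, which has the same characteristic polynomial as A) gives
  χ_A(x) = x^5 - 20*x^4 + 160*x^3 - 640*x^2 + 1280*x - 1024
which factors as (x - 4)^5. The eigenvalues (with algebraic multiplicities) are λ = 4 with multiplicity 5.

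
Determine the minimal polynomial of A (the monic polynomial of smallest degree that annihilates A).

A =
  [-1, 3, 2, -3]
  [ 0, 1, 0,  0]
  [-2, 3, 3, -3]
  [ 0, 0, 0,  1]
x^2 - 2*x + 1

The characteristic polynomial is χ_A(x) = (x - 1)^4, so the eigenvalues are known. The minimal polynomial is
  m_A(x) = Π_λ (x − λ)^{k_λ}
where k_λ is the size of the *largest* Jordan block for λ (equivalently, the smallest k with (A − λI)^k v = 0 for every generalised eigenvector v of λ).

  λ = 1: largest Jordan block has size 2, contributing (x − 1)^2

So m_A(x) = (x - 1)^2 = x^2 - 2*x + 1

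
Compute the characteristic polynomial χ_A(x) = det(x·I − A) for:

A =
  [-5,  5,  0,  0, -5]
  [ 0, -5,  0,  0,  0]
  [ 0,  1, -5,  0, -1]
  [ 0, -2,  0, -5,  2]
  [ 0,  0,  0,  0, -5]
x^5 + 25*x^4 + 250*x^3 + 1250*x^2 + 3125*x + 3125

Expanding det(x·I − A) (e.g. by cofactor expansion or by noting that A is similar to its Jordan form J, which has the same characteristic polynomial as A) gives
  χ_A(x) = x^5 + 25*x^4 + 250*x^3 + 1250*x^2 + 3125*x + 3125
which factors as (x + 5)^5. The eigenvalues (with algebraic multiplicities) are λ = -5 with multiplicity 5.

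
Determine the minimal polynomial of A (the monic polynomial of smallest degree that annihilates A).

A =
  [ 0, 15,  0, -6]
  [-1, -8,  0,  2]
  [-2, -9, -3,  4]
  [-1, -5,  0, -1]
x^3 + 9*x^2 + 27*x + 27

The characteristic polynomial is χ_A(x) = (x + 3)^4, so the eigenvalues are known. The minimal polynomial is
  m_A(x) = Π_λ (x − λ)^{k_λ}
where k_λ is the size of the *largest* Jordan block for λ (equivalently, the smallest k with (A − λI)^k v = 0 for every generalised eigenvector v of λ).

  λ = -3: largest Jordan block has size 3, contributing (x + 3)^3

So m_A(x) = (x + 3)^3 = x^3 + 9*x^2 + 27*x + 27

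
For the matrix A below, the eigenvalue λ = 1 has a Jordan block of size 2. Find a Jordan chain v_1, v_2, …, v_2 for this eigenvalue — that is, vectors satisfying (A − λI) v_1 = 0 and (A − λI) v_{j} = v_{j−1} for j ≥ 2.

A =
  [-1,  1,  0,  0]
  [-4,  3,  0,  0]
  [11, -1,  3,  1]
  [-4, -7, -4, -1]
A Jordan chain for λ = 1 of length 2:
v_1 = (-2, -4, 11, -4)ᵀ
v_2 = (1, 0, 0, 0)ᵀ

Let N = A − (1)·I. We want v_2 with N^2 v_2 = 0 but N^1 v_2 ≠ 0; then v_{j-1} := N · v_j for j = 2, …, 2.

Pick v_2 = (1, 0, 0, 0)ᵀ.
Then v_1 = N · v_2 = (-2, -4, 11, -4)ᵀ.

Sanity check: (A − (1)·I) v_1 = (0, 0, 0, 0)ᵀ = 0. ✓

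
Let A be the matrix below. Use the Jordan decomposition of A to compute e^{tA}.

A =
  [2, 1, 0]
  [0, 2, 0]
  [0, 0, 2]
e^{tA} =
  [exp(2*t), t*exp(2*t), 0]
  [0, exp(2*t), 0]
  [0, 0, exp(2*t)]

Strategy: write A = P · J · P⁻¹ where J is a Jordan canonical form, so e^{tA} = P · e^{tJ} · P⁻¹, and e^{tJ} can be computed block-by-block.

A has Jordan form
J =
  [2, 1, 0]
  [0, 2, 0]
  [0, 0, 2]
(up to reordering of blocks).

Per-block formulas:
  For a 1×1 block at λ = 2: exp(t · [2]) = [e^(2t)].
  For a 2×2 Jordan block J_2(2): exp(t · J_2(2)) = e^(2t)·(I + t·N), where N is the 2×2 nilpotent shift.

After assembling e^{tJ} and conjugating by P, we get:

e^{tA} =
  [exp(2*t), t*exp(2*t), 0]
  [0, exp(2*t), 0]
  [0, 0, exp(2*t)]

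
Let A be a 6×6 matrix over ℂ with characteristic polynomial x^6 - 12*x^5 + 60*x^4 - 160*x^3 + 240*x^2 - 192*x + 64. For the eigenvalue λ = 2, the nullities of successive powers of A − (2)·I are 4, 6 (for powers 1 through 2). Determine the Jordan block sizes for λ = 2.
Block sizes for λ = 2: [2, 2, 1, 1]

From the dimensions of kernels of powers, the number of Jordan blocks of size at least j is d_j − d_{j−1} where d_j = dim ker(N^j) (with d_0 = 0). Computing the differences gives [4, 2].
The number of blocks of size exactly k is (#blocks of size ≥ k) − (#blocks of size ≥ k + 1), so the partition is: 2 block(s) of size 1, 2 block(s) of size 2.
In nonincreasing order the block sizes are [2, 2, 1, 1].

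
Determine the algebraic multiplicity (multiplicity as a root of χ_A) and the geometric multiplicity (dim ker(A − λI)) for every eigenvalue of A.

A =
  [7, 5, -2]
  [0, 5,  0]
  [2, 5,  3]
λ = 5: alg = 3, geom = 2

Step 1 — factor the characteristic polynomial to read off the algebraic multiplicities:
  χ_A(x) = (x - 5)^3

Step 2 — compute geometric multiplicities via the rank-nullity identity g(λ) = n − rank(A − λI):
  rank(A − (5)·I) = 1, so dim ker(A − (5)·I) = n − 1 = 2

Summary:
  λ = 5: algebraic multiplicity = 3, geometric multiplicity = 2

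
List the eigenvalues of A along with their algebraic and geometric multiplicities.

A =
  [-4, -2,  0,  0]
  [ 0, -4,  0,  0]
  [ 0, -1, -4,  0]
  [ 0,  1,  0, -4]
λ = -4: alg = 4, geom = 3

Step 1 — factor the characteristic polynomial to read off the algebraic multiplicities:
  χ_A(x) = (x + 4)^4

Step 2 — compute geometric multiplicities via the rank-nullity identity g(λ) = n − rank(A − λI):
  rank(A − (-4)·I) = 1, so dim ker(A − (-4)·I) = n − 1 = 3

Summary:
  λ = -4: algebraic multiplicity = 4, geometric multiplicity = 3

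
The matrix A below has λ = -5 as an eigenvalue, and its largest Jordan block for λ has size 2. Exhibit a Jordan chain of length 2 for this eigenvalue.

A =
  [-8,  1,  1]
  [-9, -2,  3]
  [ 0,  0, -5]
A Jordan chain for λ = -5 of length 2:
v_1 = (-3, -9, 0)ᵀ
v_2 = (1, 0, 0)ᵀ

Let N = A − (-5)·I. We want v_2 with N^2 v_2 = 0 but N^1 v_2 ≠ 0; then v_{j-1} := N · v_j for j = 2, …, 2.

Pick v_2 = (1, 0, 0)ᵀ.
Then v_1 = N · v_2 = (-3, -9, 0)ᵀ.

Sanity check: (A − (-5)·I) v_1 = (0, 0, 0)ᵀ = 0. ✓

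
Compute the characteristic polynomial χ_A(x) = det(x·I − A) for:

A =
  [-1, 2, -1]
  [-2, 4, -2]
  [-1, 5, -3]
x^3

Expanding det(x·I − A) (e.g. by cofactor expansion or by noting that A is similar to its Jordan form J, which has the same characteristic polynomial as A) gives
  χ_A(x) = x^3
which factors as x^3. The eigenvalues (with algebraic multiplicities) are λ = 0 with multiplicity 3.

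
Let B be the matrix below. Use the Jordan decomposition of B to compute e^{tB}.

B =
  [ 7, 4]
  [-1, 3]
e^{tB} =
  [2*t*exp(5*t) + exp(5*t), 4*t*exp(5*t)]
  [-t*exp(5*t), -2*t*exp(5*t) + exp(5*t)]

Strategy: write B = P · J · P⁻¹ where J is a Jordan canonical form, so e^{tB} = P · e^{tJ} · P⁻¹, and e^{tJ} can be computed block-by-block.

B has Jordan form
J =
  [5, 1]
  [0, 5]
(up to reordering of blocks).

Per-block formulas:
  For a 2×2 Jordan block J_2(5): exp(t · J_2(5)) = e^(5t)·(I + t·N), where N is the 2×2 nilpotent shift.

After assembling e^{tJ} and conjugating by P, we get:

e^{tB} =
  [2*t*exp(5*t) + exp(5*t), 4*t*exp(5*t)]
  [-t*exp(5*t), -2*t*exp(5*t) + exp(5*t)]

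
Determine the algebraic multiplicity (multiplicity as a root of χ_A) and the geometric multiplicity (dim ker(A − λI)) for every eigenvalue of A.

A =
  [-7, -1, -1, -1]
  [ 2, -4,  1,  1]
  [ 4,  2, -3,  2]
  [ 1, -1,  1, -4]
λ = -5: alg = 2, geom = 2; λ = -4: alg = 2, geom = 1

Step 1 — factor the characteristic polynomial to read off the algebraic multiplicities:
  χ_A(x) = (x + 4)^2*(x + 5)^2

Step 2 — compute geometric multiplicities via the rank-nullity identity g(λ) = n − rank(A − λI):
  rank(A − (-5)·I) = 2, so dim ker(A − (-5)·I) = n − 2 = 2
  rank(A − (-4)·I) = 3, so dim ker(A − (-4)·I) = n − 3 = 1

Summary:
  λ = -5: algebraic multiplicity = 2, geometric multiplicity = 2
  λ = -4: algebraic multiplicity = 2, geometric multiplicity = 1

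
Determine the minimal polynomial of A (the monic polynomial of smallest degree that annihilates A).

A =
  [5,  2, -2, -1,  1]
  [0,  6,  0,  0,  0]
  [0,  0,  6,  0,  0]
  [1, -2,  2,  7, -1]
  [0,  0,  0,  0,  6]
x^2 - 12*x + 36

The characteristic polynomial is χ_A(x) = (x - 6)^5, so the eigenvalues are known. The minimal polynomial is
  m_A(x) = Π_λ (x − λ)^{k_λ}
where k_λ is the size of the *largest* Jordan block for λ (equivalently, the smallest k with (A − λI)^k v = 0 for every generalised eigenvector v of λ).

  λ = 6: largest Jordan block has size 2, contributing (x − 6)^2

So m_A(x) = (x - 6)^2 = x^2 - 12*x + 36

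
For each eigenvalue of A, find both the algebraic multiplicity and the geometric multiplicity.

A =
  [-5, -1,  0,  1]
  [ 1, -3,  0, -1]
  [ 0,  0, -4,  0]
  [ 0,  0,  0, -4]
λ = -4: alg = 4, geom = 3

Step 1 — factor the characteristic polynomial to read off the algebraic multiplicities:
  χ_A(x) = (x + 4)^4

Step 2 — compute geometric multiplicities via the rank-nullity identity g(λ) = n − rank(A − λI):
  rank(A − (-4)·I) = 1, so dim ker(A − (-4)·I) = n − 1 = 3

Summary:
  λ = -4: algebraic multiplicity = 4, geometric multiplicity = 3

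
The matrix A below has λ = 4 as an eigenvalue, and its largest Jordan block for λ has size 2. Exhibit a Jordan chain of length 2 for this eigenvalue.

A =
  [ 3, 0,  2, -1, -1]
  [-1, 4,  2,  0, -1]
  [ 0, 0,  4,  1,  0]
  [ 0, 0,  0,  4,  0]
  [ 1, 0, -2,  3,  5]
A Jordan chain for λ = 4 of length 2:
v_1 = (-1, -1, 0, 0, 1)ᵀ
v_2 = (1, 0, 0, 0, 0)ᵀ

Let N = A − (4)·I. We want v_2 with N^2 v_2 = 0 but N^1 v_2 ≠ 0; then v_{j-1} := N · v_j for j = 2, …, 2.

Pick v_2 = (1, 0, 0, 0, 0)ᵀ.
Then v_1 = N · v_2 = (-1, -1, 0, 0, 1)ᵀ.

Sanity check: (A − (4)·I) v_1 = (0, 0, 0, 0, 0)ᵀ = 0. ✓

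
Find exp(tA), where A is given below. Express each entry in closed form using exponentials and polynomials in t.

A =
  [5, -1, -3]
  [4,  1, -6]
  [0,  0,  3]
e^{tA} =
  [2*t*exp(3*t) + exp(3*t), -t*exp(3*t), -3*t*exp(3*t)]
  [4*t*exp(3*t), -2*t*exp(3*t) + exp(3*t), -6*t*exp(3*t)]
  [0, 0, exp(3*t)]

Strategy: write A = P · J · P⁻¹ where J is a Jordan canonical form, so e^{tA} = P · e^{tJ} · P⁻¹, and e^{tJ} can be computed block-by-block.

A has Jordan form
J =
  [3, 1, 0]
  [0, 3, 0]
  [0, 0, 3]
(up to reordering of blocks).

Per-block formulas:
  For a 1×1 block at λ = 3: exp(t · [3]) = [e^(3t)].
  For a 2×2 Jordan block J_2(3): exp(t · J_2(3)) = e^(3t)·(I + t·N), where N is the 2×2 nilpotent shift.

After assembling e^{tJ} and conjugating by P, we get:

e^{tA} =
  [2*t*exp(3*t) + exp(3*t), -t*exp(3*t), -3*t*exp(3*t)]
  [4*t*exp(3*t), -2*t*exp(3*t) + exp(3*t), -6*t*exp(3*t)]
  [0, 0, exp(3*t)]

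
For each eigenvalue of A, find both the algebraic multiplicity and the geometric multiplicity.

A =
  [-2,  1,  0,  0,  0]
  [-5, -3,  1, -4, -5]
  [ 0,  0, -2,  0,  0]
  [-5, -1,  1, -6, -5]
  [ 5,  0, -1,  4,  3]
λ = -2: alg = 5, geom = 3

Step 1 — factor the characteristic polynomial to read off the algebraic multiplicities:
  χ_A(x) = (x + 2)^5

Step 2 — compute geometric multiplicities via the rank-nullity identity g(λ) = n − rank(A − λI):
  rank(A − (-2)·I) = 2, so dim ker(A − (-2)·I) = n − 2 = 3

Summary:
  λ = -2: algebraic multiplicity = 5, geometric multiplicity = 3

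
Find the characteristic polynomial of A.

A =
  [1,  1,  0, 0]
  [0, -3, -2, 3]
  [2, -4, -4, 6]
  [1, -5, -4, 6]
x^4

Expanding det(x·I − A) (e.g. by cofactor expansion or by noting that A is similar to its Jordan form J, which has the same characteristic polynomial as A) gives
  χ_A(x) = x^4
which factors as x^4. The eigenvalues (with algebraic multiplicities) are λ = 0 with multiplicity 4.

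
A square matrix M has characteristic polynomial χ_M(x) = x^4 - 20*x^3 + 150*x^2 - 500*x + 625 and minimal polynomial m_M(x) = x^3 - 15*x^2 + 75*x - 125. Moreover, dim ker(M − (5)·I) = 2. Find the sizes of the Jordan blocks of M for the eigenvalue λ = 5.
Block sizes for λ = 5: [3, 1]

Step 1 — from the characteristic polynomial, algebraic multiplicity of λ = 5 is 4. From dim ker(M − (5)·I) = 2, there are exactly 2 Jordan blocks for λ = 5.
Step 2 — from the minimal polynomial, the factor (x − 5)^3 tells us the largest block for λ = 5 has size 3.
Step 3 — with total size 4, 2 blocks, and largest block 3, the block sizes (in nonincreasing order) are [3, 1].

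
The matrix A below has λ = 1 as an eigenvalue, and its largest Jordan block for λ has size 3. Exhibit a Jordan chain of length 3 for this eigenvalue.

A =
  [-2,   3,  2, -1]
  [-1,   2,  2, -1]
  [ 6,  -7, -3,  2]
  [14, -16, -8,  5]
A Jordan chain for λ = 1 of length 3:
v_1 = (0, 0, -2, -4)ᵀ
v_2 = (2, 2, -4, -8)ᵀ
v_3 = (0, 0, 1, 0)ᵀ

Let N = A − (1)·I. We want v_3 with N^3 v_3 = 0 but N^2 v_3 ≠ 0; then v_{j-1} := N · v_j for j = 3, …, 2.

Pick v_3 = (0, 0, 1, 0)ᵀ.
Then v_2 = N · v_3 = (2, 2, -4, -8)ᵀ.
Then v_1 = N · v_2 = (0, 0, -2, -4)ᵀ.

Sanity check: (A − (1)·I) v_1 = (0, 0, 0, 0)ᵀ = 0. ✓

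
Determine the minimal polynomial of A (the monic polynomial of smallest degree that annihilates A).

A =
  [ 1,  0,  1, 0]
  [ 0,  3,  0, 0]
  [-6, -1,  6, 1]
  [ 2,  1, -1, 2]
x^3 - 9*x^2 + 27*x - 27

The characteristic polynomial is χ_A(x) = (x - 3)^4, so the eigenvalues are known. The minimal polynomial is
  m_A(x) = Π_λ (x − λ)^{k_λ}
where k_λ is the size of the *largest* Jordan block for λ (equivalently, the smallest k with (A − λI)^k v = 0 for every generalised eigenvector v of λ).

  λ = 3: largest Jordan block has size 3, contributing (x − 3)^3

So m_A(x) = (x - 3)^3 = x^3 - 9*x^2 + 27*x - 27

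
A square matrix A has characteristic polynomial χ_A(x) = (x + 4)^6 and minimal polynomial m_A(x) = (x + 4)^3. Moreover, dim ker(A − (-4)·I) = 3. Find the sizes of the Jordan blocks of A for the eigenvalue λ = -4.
Block sizes for λ = -4: [3, 2, 1]

Step 1 — from the characteristic polynomial, algebraic multiplicity of λ = -4 is 6. From dim ker(A − (-4)·I) = 3, there are exactly 3 Jordan blocks for λ = -4.
Step 2 — from the minimal polynomial, the factor (x + 4)^3 tells us the largest block for λ = -4 has size 3.
Step 3 — with total size 6, 3 blocks, and largest block 3, the block sizes (in nonincreasing order) are [3, 2, 1].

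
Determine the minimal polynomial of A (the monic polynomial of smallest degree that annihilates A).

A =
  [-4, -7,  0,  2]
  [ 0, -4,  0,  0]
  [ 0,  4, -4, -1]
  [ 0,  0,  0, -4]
x^2 + 8*x + 16

The characteristic polynomial is χ_A(x) = (x + 4)^4, so the eigenvalues are known. The minimal polynomial is
  m_A(x) = Π_λ (x − λ)^{k_λ}
where k_λ is the size of the *largest* Jordan block for λ (equivalently, the smallest k with (A − λI)^k v = 0 for every generalised eigenvector v of λ).

  λ = -4: largest Jordan block has size 2, contributing (x + 4)^2

So m_A(x) = (x + 4)^2 = x^2 + 8*x + 16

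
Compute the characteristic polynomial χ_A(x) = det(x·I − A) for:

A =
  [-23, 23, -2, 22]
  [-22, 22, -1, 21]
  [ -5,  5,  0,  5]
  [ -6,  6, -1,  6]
x^4 - 5*x^3

Expanding det(x·I − A) (e.g. by cofactor expansion or by noting that A is similar to its Jordan form J, which has the same characteristic polynomial as A) gives
  χ_A(x) = x^4 - 5*x^3
which factors as x^3*(x - 5). The eigenvalues (with algebraic multiplicities) are λ = 0 with multiplicity 3, λ = 5 with multiplicity 1.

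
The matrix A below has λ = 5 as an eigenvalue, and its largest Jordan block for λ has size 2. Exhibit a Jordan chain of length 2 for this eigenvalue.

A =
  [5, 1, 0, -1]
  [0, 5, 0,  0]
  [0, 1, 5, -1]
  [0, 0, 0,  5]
A Jordan chain for λ = 5 of length 2:
v_1 = (1, 0, 1, 0)ᵀ
v_2 = (0, 1, 0, 0)ᵀ

Let N = A − (5)·I. We want v_2 with N^2 v_2 = 0 but N^1 v_2 ≠ 0; then v_{j-1} := N · v_j for j = 2, …, 2.

Pick v_2 = (0, 1, 0, 0)ᵀ.
Then v_1 = N · v_2 = (1, 0, 1, 0)ᵀ.

Sanity check: (A − (5)·I) v_1 = (0, 0, 0, 0)ᵀ = 0. ✓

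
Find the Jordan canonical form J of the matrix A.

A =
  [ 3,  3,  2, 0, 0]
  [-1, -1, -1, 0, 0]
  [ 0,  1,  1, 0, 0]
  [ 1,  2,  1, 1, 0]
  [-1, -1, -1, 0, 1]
J_3(1) ⊕ J_1(1) ⊕ J_1(1)

The characteristic polynomial is
  det(x·I − A) = x^5 - 5*x^4 + 10*x^3 - 10*x^2 + 5*x - 1 = (x - 1)^5

Eigenvalues and multiplicities (the geometric multiplicity of λ is n − rank(A − λI), which equals the number of Jordan blocks for λ):
  λ = 1: algebraic multiplicity = 5, geometric multiplicity = 3

Determining the block sizes for each eigenvalue:
  λ = 1: with am = 5 and gm = 3, the partition is not yet determined (e.g. several partitions of 5 into 3 parts exist). Let N = A − (1)·I. Computing rank(N^1) = 2, rank(N^2) = 1, rank(N^3) = 0; the number of blocks of size ≥ j is rank(N^{j−1}) − rank(N^j), giving [3, 1, 1]. So we have 1 block(s) of size 3, 2 block(s) of size 1 → block sizes [3, 1, 1]

Assembling the blocks gives a Jordan form
J =
  [1, 1, 0, 0, 0]
  [0, 1, 1, 0, 0]
  [0, 0, 1, 0, 0]
  [0, 0, 0, 1, 0]
  [0, 0, 0, 0, 1]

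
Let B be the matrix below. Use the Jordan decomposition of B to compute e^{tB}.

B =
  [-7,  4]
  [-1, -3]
e^{tB} =
  [-2*t*exp(-5*t) + exp(-5*t), 4*t*exp(-5*t)]
  [-t*exp(-5*t), 2*t*exp(-5*t) + exp(-5*t)]

Strategy: write B = P · J · P⁻¹ where J is a Jordan canonical form, so e^{tB} = P · e^{tJ} · P⁻¹, and e^{tJ} can be computed block-by-block.

B has Jordan form
J =
  [-5,  1]
  [ 0, -5]
(up to reordering of blocks).

Per-block formulas:
  For a 2×2 Jordan block J_2(-5): exp(t · J_2(-5)) = e^(-5t)·(I + t·N), where N is the 2×2 nilpotent shift.

After assembling e^{tJ} and conjugating by P, we get:

e^{tB} =
  [-2*t*exp(-5*t) + exp(-5*t), 4*t*exp(-5*t)]
  [-t*exp(-5*t), 2*t*exp(-5*t) + exp(-5*t)]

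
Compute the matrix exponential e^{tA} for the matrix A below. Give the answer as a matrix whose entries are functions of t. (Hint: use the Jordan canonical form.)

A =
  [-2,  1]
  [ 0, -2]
e^{tA} =
  [exp(-2*t), t*exp(-2*t)]
  [0, exp(-2*t)]

Strategy: write A = P · J · P⁻¹ where J is a Jordan canonical form, so e^{tA} = P · e^{tJ} · P⁻¹, and e^{tJ} can be computed block-by-block.

A has Jordan form
J =
  [-2,  1]
  [ 0, -2]
(up to reordering of blocks).

Per-block formulas:
  For a 2×2 Jordan block J_2(-2): exp(t · J_2(-2)) = e^(-2t)·(I + t·N), where N is the 2×2 nilpotent shift.

After assembling e^{tJ} and conjugating by P, we get:

e^{tA} =
  [exp(-2*t), t*exp(-2*t)]
  [0, exp(-2*t)]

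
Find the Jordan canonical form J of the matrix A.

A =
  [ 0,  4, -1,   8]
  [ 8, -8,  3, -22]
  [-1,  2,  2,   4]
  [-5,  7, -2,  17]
J_1(2) ⊕ J_2(3) ⊕ J_1(3)

The characteristic polynomial is
  det(x·I − A) = x^4 - 11*x^3 + 45*x^2 - 81*x + 54 = (x - 3)^3*(x - 2)

Eigenvalues and multiplicities (the geometric multiplicity of λ is n − rank(A − λI), which equals the number of Jordan blocks for λ):
  λ = 2: algebraic multiplicity = 1, geometric multiplicity = 1
  λ = 3: algebraic multiplicity = 3, geometric multiplicity = 2

Determining the block sizes for each eigenvalue:
  λ = 2: one block (gm = 1), so the single block has size am = 1 → block sizes [1]
  λ = 3: 2 blocks summing to 3 forces exactly one block of size 2 and the rest size 1 → block sizes [2, 1]

Assembling the blocks gives a Jordan form
J =
  [2, 0, 0, 0]
  [0, 3, 1, 0]
  [0, 0, 3, 0]
  [0, 0, 0, 3]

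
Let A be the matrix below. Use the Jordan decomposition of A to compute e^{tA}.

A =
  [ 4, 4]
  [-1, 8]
e^{tA} =
  [-2*t*exp(6*t) + exp(6*t), 4*t*exp(6*t)]
  [-t*exp(6*t), 2*t*exp(6*t) + exp(6*t)]

Strategy: write A = P · J · P⁻¹ where J is a Jordan canonical form, so e^{tA} = P · e^{tJ} · P⁻¹, and e^{tJ} can be computed block-by-block.

A has Jordan form
J =
  [6, 1]
  [0, 6]
(up to reordering of blocks).

Per-block formulas:
  For a 2×2 Jordan block J_2(6): exp(t · J_2(6)) = e^(6t)·(I + t·N), where N is the 2×2 nilpotent shift.

After assembling e^{tJ} and conjugating by P, we get:

e^{tA} =
  [-2*t*exp(6*t) + exp(6*t), 4*t*exp(6*t)]
  [-t*exp(6*t), 2*t*exp(6*t) + exp(6*t)]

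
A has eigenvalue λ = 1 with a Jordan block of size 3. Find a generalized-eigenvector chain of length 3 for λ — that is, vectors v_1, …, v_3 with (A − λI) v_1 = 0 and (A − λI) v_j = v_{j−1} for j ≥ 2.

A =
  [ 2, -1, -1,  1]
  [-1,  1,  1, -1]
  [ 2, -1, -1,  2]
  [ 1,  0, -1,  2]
A Jordan chain for λ = 1 of length 3:
v_1 = (1, 0, 1, 0)ᵀ
v_2 = (1, -1, 2, 1)ᵀ
v_3 = (1, 0, 0, 0)ᵀ

Let N = A − (1)·I. We want v_3 with N^3 v_3 = 0 but N^2 v_3 ≠ 0; then v_{j-1} := N · v_j for j = 3, …, 2.

Pick v_3 = (1, 0, 0, 0)ᵀ.
Then v_2 = N · v_3 = (1, -1, 2, 1)ᵀ.
Then v_1 = N · v_2 = (1, 0, 1, 0)ᵀ.

Sanity check: (A − (1)·I) v_1 = (0, 0, 0, 0)ᵀ = 0. ✓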